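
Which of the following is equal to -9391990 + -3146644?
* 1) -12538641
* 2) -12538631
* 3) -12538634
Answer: 3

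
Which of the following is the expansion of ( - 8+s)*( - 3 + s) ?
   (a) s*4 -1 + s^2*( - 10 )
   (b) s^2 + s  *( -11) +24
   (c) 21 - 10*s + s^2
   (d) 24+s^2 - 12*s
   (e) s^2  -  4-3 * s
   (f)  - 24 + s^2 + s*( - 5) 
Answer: b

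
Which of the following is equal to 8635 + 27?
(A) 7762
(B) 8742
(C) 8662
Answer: C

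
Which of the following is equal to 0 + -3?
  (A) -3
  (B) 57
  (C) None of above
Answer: A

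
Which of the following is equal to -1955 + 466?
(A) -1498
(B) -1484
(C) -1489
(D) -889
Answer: C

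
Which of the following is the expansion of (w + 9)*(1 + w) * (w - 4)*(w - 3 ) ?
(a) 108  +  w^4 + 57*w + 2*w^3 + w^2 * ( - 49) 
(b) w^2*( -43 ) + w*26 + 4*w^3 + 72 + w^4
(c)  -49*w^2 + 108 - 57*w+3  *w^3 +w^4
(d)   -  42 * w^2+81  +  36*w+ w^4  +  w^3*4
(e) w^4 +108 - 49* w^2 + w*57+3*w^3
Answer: e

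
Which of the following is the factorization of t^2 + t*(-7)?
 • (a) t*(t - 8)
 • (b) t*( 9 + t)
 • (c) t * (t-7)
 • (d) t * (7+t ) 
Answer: c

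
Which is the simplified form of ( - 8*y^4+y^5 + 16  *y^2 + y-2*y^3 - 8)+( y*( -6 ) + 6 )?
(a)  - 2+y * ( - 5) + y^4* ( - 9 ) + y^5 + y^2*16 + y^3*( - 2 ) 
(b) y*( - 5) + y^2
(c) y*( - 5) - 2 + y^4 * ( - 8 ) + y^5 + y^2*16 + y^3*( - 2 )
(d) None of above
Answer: c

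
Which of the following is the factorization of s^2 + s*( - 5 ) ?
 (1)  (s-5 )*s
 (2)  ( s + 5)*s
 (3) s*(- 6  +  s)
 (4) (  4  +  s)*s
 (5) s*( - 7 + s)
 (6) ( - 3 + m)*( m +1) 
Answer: 1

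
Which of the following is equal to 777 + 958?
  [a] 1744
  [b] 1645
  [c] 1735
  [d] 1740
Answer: c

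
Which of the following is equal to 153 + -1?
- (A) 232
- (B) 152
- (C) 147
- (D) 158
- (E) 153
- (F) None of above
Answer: B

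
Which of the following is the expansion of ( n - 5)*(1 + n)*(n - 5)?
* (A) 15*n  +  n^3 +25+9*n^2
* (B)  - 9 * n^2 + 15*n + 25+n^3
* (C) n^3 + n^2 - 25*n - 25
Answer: B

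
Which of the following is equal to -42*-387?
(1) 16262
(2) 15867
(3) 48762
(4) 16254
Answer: 4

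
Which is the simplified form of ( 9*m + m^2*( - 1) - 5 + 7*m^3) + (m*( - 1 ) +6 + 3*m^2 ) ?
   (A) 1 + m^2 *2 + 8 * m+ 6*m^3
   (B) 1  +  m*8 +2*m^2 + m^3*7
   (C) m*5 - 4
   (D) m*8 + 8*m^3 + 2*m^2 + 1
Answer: B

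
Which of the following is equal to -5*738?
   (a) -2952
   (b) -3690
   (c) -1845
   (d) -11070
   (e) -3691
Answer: b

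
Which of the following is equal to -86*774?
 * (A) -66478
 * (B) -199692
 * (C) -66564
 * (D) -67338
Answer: C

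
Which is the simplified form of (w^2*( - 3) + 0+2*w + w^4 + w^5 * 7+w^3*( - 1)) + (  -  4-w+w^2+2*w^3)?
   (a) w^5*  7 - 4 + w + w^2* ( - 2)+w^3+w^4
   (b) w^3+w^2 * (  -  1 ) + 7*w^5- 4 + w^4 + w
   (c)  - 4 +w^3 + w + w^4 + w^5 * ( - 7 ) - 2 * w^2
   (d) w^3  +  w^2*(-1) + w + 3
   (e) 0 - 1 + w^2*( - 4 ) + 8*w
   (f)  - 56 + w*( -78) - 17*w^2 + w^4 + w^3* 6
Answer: a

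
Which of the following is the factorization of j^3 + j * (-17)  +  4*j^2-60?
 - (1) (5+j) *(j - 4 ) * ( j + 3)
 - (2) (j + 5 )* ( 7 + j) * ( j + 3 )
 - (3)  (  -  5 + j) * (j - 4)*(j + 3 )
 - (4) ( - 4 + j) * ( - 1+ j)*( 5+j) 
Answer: 1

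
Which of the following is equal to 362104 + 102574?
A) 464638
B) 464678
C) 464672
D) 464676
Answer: B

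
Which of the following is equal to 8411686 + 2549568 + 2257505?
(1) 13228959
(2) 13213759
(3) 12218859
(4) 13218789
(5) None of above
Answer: 5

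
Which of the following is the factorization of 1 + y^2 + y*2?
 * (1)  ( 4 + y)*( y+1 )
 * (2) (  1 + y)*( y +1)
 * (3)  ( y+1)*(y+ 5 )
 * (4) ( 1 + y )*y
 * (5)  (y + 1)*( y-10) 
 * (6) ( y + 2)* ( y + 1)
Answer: 2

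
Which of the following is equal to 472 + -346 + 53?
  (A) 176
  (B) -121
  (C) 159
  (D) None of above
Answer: D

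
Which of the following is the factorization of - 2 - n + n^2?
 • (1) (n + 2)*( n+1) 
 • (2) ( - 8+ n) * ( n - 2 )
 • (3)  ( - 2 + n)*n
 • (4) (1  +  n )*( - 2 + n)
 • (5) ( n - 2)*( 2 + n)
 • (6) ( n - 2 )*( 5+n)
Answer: 4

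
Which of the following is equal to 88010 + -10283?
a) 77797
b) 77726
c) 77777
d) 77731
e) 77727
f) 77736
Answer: e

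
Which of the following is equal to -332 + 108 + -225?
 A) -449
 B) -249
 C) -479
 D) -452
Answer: A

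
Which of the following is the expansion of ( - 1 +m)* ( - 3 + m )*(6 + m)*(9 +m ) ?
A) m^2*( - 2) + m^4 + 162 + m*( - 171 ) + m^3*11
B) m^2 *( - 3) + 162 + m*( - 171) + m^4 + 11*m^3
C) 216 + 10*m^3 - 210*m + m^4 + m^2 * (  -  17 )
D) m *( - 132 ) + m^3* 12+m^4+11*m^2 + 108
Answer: B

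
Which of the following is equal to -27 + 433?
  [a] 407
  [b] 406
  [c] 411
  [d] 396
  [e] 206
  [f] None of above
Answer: b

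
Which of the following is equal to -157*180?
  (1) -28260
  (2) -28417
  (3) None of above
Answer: 1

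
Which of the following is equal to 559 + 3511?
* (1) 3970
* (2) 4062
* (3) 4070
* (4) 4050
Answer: 3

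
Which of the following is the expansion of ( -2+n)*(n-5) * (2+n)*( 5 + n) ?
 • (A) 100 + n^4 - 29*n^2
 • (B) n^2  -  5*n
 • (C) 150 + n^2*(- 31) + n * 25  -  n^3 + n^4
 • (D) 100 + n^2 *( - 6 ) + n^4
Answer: A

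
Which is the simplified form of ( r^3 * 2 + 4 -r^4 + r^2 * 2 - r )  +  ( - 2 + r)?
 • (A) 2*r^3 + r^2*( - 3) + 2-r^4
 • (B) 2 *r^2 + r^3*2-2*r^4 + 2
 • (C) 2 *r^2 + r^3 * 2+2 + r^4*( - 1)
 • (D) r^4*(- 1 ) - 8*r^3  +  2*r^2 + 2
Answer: C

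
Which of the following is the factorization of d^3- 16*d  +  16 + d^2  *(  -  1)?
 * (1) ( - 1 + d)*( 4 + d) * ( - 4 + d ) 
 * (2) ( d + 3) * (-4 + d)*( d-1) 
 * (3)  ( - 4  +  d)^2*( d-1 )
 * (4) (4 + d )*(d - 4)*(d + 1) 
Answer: 1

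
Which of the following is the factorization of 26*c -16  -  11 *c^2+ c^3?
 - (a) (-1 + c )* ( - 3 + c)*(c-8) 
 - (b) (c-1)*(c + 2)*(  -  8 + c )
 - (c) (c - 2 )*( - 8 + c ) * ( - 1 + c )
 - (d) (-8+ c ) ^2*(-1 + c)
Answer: c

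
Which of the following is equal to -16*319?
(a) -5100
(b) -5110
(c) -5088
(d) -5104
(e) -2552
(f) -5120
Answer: d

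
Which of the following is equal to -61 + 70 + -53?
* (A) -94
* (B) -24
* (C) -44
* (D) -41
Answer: C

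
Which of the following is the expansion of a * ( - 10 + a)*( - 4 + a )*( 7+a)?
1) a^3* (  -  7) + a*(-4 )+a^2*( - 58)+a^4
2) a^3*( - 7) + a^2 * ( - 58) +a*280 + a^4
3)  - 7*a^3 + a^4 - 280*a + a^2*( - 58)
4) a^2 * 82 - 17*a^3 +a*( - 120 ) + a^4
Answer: 2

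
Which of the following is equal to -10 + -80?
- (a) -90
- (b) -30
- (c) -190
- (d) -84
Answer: a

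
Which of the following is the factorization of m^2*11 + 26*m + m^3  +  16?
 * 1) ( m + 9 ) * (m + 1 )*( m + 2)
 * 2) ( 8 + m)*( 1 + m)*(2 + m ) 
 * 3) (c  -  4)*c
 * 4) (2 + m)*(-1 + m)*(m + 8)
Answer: 2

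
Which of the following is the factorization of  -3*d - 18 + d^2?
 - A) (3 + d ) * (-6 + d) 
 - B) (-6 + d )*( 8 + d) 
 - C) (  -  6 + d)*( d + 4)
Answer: A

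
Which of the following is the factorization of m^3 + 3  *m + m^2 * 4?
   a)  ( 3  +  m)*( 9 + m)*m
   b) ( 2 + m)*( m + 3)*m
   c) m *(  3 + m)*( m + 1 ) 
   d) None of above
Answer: c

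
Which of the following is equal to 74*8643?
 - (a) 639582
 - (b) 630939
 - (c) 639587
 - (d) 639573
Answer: a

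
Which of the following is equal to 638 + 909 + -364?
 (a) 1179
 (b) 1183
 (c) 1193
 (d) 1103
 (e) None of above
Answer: b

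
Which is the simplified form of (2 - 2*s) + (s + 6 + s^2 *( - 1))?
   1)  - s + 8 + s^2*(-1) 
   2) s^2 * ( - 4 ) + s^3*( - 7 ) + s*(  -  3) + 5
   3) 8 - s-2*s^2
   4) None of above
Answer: 1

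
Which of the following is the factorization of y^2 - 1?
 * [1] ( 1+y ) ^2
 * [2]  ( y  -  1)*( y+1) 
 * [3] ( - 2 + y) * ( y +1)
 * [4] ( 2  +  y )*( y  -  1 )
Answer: 2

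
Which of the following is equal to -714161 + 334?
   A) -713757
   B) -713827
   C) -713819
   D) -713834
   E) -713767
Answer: B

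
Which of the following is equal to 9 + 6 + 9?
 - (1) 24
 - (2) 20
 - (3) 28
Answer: 1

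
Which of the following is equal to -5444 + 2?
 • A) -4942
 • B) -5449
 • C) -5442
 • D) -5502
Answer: C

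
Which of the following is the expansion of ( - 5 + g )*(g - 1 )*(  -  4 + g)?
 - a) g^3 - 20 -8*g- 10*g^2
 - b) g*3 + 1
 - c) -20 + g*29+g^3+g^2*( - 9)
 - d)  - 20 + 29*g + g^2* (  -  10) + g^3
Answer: d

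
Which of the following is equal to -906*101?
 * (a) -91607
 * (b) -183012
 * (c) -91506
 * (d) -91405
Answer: c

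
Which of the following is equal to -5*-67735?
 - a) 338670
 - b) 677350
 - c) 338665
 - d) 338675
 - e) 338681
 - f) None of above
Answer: d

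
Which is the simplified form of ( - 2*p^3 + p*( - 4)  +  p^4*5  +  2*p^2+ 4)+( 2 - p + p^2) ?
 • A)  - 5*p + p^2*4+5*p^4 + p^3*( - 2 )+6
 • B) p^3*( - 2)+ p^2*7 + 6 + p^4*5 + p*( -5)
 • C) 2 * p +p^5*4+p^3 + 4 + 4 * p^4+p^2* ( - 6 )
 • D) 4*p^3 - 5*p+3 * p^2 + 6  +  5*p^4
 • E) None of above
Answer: E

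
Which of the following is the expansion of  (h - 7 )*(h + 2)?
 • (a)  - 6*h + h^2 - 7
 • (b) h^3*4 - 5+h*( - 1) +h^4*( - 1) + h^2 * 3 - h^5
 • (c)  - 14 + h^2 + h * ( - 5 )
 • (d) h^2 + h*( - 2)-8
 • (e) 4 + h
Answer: c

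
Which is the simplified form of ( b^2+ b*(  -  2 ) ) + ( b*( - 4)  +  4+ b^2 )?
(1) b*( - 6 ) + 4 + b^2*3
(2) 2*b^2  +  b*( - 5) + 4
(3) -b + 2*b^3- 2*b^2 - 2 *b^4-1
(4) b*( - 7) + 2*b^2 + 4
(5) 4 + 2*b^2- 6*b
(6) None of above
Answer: 5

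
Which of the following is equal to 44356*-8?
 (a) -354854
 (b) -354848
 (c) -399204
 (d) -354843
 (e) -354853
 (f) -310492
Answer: b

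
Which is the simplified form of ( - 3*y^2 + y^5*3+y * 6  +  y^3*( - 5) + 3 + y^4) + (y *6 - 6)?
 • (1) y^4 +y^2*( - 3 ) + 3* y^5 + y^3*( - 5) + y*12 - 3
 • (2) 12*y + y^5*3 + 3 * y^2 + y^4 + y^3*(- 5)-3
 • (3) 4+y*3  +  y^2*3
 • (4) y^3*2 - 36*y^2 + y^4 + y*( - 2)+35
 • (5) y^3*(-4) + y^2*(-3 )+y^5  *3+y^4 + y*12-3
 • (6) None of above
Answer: 1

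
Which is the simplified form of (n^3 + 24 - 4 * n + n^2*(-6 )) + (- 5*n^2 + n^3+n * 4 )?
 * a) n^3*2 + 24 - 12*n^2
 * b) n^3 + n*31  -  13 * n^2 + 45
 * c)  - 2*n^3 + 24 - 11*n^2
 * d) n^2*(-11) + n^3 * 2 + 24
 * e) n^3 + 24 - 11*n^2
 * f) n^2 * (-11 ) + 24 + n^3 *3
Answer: d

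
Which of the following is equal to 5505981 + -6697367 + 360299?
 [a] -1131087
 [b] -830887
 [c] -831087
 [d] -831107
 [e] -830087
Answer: c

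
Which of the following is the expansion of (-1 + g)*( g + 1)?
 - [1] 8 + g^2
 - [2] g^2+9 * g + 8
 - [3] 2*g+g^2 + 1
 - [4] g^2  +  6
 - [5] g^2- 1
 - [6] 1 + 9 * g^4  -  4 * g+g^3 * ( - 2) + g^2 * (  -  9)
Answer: 5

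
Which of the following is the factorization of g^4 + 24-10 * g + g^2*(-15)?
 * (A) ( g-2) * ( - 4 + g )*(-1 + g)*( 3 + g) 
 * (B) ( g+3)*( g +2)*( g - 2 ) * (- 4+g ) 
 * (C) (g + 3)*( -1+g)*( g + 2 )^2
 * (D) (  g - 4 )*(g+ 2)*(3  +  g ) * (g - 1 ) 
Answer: D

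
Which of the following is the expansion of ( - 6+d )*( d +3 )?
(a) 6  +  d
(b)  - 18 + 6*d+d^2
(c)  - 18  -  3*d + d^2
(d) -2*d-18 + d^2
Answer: c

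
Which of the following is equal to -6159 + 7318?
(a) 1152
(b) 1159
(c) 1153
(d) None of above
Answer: b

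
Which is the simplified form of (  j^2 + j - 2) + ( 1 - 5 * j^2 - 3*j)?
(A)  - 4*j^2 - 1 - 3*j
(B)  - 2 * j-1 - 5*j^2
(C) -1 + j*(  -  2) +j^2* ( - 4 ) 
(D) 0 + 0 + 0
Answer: C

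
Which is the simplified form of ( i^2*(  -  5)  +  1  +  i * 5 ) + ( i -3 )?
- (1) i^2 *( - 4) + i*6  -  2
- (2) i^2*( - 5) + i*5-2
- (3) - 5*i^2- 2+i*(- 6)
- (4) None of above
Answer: 4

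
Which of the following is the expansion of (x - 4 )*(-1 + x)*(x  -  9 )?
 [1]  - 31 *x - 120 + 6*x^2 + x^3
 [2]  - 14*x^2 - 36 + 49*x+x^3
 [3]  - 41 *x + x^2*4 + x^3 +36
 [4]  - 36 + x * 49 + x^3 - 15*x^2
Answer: 2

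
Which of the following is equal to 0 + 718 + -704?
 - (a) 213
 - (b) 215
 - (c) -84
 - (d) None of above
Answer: d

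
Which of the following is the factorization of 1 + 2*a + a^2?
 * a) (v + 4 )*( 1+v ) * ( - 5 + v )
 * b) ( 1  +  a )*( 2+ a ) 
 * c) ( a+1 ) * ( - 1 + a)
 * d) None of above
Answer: d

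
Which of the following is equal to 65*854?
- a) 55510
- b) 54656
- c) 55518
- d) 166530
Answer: a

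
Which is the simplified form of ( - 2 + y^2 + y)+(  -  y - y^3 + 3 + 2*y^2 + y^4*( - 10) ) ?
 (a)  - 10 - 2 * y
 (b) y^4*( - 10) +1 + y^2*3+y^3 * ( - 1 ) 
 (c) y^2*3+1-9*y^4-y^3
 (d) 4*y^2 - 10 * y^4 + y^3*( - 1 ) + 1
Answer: b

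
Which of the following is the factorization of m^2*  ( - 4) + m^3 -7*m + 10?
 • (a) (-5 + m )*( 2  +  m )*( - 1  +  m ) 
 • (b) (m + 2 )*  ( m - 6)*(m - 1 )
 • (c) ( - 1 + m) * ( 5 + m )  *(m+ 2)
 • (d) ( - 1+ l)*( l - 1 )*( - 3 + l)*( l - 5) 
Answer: a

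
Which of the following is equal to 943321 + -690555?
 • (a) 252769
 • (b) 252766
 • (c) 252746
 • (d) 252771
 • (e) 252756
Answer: b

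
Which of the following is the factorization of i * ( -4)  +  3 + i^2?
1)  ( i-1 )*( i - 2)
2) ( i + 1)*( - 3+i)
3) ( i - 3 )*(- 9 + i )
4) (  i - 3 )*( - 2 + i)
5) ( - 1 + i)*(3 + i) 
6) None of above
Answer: 6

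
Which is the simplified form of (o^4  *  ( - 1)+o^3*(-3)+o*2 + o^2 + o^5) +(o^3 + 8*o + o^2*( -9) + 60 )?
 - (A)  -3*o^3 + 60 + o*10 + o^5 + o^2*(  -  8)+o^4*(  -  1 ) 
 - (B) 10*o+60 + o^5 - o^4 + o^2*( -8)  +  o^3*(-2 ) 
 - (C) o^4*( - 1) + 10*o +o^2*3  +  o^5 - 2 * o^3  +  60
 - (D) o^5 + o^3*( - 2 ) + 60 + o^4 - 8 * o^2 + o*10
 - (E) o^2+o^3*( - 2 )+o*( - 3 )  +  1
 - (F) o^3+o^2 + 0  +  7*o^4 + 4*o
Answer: B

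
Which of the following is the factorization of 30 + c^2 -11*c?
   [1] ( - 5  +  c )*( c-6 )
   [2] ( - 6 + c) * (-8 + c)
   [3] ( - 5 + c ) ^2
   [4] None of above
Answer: 1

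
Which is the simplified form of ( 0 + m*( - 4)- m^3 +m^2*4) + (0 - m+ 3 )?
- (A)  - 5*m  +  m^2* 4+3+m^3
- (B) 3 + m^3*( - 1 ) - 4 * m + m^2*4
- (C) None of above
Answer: C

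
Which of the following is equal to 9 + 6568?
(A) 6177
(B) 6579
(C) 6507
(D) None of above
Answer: D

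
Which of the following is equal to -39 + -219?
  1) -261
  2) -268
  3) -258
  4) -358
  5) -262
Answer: 3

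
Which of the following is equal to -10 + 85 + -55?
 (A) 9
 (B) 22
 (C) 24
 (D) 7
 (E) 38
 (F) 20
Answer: F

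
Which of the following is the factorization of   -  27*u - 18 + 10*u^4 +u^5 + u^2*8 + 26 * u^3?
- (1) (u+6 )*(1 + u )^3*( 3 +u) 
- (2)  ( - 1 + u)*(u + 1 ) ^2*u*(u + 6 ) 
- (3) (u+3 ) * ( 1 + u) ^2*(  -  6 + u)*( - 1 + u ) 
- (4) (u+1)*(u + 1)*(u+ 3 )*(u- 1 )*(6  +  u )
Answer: 4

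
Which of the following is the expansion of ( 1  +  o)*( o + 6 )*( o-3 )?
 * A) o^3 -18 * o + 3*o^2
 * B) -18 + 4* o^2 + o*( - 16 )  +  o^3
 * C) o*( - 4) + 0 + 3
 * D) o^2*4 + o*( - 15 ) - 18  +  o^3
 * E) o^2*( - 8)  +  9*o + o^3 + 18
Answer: D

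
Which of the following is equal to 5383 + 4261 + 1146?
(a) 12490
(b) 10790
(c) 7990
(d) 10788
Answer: b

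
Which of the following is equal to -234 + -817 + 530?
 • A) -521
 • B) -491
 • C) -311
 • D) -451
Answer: A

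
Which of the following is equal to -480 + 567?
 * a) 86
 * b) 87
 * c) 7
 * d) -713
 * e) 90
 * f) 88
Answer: b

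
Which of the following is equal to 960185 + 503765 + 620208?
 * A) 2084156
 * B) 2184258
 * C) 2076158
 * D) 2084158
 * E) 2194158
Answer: D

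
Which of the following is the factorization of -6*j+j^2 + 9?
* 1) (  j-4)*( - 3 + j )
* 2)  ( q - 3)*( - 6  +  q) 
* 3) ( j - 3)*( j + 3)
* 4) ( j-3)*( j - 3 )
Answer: 4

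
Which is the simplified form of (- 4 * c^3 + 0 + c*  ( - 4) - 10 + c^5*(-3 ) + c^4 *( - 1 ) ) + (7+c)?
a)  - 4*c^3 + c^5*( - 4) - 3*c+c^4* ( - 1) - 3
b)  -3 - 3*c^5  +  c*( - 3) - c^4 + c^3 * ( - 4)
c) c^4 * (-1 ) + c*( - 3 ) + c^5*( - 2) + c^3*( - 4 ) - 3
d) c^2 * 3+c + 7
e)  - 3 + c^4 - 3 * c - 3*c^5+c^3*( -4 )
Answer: b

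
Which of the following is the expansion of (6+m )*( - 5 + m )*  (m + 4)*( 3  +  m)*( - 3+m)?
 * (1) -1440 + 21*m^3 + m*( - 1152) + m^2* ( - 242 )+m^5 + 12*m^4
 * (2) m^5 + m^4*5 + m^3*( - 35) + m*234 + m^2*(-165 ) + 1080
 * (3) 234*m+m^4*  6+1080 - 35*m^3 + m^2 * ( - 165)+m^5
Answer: 2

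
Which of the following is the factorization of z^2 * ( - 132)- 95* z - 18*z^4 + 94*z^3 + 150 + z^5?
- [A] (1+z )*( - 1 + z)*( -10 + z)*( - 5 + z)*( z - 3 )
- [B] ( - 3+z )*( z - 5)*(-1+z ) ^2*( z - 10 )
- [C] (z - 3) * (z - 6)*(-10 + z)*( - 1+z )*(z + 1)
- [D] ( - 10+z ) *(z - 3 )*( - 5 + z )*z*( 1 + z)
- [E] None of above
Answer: A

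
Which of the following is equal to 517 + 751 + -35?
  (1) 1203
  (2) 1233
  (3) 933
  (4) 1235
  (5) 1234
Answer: 2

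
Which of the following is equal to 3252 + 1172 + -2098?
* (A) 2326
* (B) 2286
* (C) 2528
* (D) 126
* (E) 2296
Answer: A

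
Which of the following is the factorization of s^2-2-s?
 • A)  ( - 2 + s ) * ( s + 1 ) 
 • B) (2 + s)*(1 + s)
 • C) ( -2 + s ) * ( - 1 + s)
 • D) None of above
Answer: A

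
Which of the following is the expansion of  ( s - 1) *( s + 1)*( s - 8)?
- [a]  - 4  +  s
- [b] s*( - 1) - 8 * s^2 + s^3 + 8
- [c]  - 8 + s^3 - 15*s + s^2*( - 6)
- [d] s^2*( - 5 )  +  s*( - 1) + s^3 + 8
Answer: b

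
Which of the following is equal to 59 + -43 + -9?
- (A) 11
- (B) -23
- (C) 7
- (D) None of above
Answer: C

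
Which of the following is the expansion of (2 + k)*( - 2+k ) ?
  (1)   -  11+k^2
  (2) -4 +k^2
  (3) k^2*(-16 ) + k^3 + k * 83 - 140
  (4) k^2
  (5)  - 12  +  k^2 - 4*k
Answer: 2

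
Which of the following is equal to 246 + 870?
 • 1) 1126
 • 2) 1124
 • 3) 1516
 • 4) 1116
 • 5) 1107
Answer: 4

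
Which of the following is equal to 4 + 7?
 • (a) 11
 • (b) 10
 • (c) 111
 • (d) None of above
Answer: a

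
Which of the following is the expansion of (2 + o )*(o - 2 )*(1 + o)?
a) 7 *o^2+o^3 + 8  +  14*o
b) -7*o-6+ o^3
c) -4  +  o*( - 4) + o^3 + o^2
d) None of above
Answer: c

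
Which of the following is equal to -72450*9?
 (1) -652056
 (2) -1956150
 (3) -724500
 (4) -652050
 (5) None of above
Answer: 4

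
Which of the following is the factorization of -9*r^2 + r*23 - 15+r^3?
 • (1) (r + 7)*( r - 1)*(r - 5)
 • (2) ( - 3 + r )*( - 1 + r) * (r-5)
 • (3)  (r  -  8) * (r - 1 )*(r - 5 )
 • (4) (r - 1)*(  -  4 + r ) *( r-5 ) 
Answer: 2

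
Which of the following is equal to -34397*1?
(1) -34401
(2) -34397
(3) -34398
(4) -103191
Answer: 2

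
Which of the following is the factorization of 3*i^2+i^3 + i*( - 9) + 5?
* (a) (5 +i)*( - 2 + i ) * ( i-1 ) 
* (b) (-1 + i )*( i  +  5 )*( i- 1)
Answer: b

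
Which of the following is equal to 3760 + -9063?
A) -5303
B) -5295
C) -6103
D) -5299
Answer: A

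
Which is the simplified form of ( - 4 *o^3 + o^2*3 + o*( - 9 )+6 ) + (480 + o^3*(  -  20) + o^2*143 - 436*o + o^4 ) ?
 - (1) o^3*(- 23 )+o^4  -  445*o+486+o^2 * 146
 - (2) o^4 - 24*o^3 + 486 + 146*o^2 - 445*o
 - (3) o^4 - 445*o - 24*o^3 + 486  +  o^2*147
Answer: 2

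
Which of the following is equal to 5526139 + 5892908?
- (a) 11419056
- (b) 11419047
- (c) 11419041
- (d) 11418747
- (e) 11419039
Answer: b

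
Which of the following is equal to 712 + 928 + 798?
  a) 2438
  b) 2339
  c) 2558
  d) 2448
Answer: a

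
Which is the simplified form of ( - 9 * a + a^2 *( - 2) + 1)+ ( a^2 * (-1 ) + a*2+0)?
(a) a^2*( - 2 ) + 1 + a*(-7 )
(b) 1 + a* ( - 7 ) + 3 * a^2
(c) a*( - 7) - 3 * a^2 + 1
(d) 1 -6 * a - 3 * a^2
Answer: c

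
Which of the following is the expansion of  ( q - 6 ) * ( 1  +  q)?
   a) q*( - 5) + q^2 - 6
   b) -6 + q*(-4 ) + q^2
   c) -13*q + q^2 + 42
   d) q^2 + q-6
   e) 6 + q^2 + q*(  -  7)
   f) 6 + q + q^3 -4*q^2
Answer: a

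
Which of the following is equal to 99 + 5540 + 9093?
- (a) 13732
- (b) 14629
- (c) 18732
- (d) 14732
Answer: d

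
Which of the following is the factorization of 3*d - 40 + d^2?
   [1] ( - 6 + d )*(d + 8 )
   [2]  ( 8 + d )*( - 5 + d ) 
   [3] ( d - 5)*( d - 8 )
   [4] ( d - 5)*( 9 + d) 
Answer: 2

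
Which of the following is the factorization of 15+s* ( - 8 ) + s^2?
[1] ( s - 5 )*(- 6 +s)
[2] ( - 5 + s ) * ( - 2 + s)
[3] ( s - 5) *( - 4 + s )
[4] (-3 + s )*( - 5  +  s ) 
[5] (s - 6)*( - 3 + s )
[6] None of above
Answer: 4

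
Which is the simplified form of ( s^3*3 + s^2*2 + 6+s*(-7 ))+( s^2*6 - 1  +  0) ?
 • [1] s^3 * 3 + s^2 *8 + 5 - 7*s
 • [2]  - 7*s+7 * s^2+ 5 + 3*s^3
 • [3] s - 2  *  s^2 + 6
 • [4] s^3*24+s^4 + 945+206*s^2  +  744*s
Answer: 1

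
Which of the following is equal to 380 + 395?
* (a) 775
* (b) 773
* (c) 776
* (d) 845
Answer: a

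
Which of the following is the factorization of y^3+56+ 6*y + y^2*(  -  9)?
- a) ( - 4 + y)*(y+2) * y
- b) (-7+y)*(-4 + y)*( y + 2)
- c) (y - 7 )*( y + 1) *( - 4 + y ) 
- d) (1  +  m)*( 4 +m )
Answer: b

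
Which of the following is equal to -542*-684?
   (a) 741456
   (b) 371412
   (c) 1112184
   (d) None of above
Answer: d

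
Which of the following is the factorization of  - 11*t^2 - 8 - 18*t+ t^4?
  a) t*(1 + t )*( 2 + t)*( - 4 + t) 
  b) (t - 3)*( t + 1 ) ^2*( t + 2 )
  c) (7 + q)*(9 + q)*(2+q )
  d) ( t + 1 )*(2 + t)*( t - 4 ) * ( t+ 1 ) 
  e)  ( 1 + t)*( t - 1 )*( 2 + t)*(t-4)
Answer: d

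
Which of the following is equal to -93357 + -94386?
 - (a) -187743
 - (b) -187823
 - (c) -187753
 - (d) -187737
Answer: a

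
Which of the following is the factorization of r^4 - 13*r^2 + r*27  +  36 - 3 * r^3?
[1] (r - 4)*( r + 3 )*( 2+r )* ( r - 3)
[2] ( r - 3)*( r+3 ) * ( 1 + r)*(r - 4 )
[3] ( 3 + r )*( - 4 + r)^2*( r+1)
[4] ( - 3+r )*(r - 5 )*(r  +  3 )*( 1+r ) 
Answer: 2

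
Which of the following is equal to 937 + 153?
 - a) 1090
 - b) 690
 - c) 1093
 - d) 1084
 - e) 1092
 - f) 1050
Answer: a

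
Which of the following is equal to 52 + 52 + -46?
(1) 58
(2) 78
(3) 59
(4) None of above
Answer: 1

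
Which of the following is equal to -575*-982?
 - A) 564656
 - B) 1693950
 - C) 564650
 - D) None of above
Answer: C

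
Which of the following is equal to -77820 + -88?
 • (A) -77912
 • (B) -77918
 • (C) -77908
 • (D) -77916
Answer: C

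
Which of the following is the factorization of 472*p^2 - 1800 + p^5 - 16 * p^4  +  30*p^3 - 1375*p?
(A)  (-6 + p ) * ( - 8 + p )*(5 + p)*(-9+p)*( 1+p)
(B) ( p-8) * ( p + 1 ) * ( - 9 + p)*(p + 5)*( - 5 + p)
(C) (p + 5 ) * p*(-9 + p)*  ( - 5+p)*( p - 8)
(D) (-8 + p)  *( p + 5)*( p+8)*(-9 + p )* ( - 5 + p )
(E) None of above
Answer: B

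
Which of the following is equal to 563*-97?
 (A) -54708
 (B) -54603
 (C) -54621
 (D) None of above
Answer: D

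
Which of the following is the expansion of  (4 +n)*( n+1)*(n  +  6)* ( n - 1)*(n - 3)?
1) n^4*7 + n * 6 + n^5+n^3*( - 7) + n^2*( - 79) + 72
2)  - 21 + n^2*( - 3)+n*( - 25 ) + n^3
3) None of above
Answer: 1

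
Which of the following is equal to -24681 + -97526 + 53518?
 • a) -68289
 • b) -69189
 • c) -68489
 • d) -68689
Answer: d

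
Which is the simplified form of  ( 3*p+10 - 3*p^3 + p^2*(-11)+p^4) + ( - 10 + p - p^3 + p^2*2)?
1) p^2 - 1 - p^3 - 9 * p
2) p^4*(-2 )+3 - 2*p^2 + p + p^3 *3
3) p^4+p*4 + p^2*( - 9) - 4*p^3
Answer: 3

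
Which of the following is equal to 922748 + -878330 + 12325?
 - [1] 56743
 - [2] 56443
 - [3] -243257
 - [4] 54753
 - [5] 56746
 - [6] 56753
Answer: 1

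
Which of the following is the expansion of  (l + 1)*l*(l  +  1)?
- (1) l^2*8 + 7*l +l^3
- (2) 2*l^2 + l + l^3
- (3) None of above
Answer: 2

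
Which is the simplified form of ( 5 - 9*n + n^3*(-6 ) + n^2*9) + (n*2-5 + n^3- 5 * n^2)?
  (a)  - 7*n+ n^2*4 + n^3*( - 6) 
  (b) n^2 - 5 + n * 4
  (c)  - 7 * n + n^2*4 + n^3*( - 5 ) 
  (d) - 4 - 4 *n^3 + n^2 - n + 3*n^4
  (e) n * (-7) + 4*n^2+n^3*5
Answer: c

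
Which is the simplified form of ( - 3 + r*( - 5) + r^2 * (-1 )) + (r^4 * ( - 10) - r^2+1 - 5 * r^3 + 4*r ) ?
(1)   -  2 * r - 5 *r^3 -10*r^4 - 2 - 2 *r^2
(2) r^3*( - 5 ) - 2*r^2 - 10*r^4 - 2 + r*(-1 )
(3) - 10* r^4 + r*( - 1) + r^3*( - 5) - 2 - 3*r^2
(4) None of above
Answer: 2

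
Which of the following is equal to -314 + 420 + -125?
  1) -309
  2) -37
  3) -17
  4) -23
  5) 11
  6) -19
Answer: 6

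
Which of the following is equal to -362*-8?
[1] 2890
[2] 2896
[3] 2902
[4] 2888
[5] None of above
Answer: 2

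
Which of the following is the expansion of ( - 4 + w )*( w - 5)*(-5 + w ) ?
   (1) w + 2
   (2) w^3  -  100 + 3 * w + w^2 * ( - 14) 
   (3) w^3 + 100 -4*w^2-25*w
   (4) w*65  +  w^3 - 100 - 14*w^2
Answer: 4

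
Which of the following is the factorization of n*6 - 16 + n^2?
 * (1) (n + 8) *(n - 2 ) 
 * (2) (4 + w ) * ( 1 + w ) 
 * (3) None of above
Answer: 1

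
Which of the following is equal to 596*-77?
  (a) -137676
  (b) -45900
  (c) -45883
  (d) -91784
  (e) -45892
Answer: e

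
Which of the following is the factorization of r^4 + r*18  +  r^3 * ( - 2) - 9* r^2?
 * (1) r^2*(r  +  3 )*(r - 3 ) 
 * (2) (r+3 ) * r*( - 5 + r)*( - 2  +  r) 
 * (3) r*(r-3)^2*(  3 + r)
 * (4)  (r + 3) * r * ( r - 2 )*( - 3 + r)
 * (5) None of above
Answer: 4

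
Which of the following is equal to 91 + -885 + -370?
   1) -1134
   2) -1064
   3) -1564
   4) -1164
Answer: 4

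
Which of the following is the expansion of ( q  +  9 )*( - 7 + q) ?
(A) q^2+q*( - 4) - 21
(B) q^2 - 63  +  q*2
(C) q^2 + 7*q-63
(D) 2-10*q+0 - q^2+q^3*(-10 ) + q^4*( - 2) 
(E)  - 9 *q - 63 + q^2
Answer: B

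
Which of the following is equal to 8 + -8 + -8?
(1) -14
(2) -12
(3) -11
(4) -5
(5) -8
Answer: 5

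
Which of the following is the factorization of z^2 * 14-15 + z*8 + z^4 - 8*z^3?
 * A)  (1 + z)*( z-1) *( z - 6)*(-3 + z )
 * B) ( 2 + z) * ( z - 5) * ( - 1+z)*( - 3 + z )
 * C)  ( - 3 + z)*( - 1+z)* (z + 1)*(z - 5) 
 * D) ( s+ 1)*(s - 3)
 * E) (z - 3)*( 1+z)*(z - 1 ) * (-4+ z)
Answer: C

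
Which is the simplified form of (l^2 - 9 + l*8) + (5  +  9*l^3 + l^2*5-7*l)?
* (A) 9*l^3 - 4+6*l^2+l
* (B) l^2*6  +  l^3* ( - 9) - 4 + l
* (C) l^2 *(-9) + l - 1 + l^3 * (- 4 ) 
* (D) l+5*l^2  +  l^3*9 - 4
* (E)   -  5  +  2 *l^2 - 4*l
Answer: A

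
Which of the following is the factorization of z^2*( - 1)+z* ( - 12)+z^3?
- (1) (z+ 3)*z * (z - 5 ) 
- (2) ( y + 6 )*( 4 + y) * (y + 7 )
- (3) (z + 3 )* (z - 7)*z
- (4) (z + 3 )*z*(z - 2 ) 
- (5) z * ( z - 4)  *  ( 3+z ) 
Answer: 5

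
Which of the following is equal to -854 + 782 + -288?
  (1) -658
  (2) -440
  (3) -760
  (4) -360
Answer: 4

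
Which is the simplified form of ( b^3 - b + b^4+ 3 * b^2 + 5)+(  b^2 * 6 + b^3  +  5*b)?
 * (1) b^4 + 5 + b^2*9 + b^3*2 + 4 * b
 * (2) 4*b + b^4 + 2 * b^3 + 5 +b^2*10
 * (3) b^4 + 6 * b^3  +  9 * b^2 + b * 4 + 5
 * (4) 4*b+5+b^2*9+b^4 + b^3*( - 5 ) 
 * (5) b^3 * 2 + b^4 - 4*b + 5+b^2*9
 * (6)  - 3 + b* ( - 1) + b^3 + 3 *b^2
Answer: 1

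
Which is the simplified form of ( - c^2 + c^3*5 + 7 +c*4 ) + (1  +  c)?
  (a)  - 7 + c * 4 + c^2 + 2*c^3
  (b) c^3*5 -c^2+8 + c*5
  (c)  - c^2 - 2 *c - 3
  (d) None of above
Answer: b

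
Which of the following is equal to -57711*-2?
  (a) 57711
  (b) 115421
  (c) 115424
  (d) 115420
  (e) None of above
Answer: e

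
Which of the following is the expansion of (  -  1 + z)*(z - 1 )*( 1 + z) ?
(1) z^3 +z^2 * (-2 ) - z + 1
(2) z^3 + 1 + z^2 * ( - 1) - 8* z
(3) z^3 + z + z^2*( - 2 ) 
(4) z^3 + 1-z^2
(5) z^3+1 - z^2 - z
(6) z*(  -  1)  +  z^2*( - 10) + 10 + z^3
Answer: 5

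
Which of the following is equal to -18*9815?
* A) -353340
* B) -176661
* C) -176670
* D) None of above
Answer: C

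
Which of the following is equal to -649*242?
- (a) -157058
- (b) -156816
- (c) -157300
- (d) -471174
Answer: a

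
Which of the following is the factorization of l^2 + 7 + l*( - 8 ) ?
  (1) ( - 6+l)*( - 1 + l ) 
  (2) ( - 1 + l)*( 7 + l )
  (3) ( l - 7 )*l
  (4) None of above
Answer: 4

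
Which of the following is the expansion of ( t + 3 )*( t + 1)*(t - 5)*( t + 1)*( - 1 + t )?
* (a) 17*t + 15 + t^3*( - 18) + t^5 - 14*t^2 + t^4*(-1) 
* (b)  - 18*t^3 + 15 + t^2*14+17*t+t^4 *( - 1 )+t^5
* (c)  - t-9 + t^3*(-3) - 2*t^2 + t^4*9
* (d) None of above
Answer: a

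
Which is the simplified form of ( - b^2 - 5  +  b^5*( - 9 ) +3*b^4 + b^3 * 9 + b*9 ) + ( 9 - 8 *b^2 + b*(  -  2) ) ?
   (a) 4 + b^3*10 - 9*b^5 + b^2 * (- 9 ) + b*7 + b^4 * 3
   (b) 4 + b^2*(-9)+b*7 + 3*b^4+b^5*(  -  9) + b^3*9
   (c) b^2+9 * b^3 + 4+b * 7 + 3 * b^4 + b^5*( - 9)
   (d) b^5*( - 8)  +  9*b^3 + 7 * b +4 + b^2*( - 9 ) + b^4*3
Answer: b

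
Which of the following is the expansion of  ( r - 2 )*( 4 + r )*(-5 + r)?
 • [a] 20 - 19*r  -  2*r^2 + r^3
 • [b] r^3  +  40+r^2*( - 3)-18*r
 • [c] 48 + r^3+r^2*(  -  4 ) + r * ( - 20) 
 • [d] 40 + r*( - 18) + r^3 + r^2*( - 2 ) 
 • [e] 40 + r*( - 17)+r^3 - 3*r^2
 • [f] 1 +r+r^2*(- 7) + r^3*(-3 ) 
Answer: b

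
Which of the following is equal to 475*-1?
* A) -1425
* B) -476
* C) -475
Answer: C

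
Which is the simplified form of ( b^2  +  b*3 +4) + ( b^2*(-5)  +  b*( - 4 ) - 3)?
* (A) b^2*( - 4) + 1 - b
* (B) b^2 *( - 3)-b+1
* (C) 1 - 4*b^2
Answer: A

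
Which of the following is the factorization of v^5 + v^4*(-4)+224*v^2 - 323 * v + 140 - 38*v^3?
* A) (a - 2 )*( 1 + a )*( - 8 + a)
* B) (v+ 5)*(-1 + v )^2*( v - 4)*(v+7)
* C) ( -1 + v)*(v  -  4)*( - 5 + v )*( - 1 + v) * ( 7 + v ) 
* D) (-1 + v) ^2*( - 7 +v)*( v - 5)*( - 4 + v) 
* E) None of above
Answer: C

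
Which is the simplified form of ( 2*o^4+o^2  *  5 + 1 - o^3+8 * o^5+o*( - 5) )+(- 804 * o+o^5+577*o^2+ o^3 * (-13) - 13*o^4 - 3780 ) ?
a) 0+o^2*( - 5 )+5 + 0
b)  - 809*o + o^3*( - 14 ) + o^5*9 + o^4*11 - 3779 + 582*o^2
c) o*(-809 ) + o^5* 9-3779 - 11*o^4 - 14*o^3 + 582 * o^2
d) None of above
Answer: c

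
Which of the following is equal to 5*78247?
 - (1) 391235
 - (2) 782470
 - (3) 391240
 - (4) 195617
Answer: 1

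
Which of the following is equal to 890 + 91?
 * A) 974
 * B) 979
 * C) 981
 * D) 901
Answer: C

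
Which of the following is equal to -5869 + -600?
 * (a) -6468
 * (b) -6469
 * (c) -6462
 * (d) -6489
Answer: b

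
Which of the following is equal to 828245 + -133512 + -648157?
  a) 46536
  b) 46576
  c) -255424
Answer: b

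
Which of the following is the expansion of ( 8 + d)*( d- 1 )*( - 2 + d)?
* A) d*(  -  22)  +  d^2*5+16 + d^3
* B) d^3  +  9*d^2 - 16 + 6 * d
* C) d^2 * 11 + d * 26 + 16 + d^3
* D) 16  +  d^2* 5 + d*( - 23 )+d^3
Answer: A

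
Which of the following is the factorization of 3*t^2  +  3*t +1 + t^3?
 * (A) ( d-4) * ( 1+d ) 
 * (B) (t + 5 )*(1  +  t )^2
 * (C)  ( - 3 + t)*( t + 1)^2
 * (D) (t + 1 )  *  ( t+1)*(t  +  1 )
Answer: D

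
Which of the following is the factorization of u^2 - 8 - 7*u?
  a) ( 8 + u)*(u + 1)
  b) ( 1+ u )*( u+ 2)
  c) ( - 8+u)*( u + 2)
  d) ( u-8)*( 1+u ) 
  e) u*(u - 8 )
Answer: d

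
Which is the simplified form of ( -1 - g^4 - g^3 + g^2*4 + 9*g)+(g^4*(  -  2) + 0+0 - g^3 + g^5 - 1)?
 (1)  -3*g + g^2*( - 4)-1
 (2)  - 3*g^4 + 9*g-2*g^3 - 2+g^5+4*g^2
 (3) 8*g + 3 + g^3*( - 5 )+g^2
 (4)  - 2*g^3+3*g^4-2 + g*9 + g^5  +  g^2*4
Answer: 2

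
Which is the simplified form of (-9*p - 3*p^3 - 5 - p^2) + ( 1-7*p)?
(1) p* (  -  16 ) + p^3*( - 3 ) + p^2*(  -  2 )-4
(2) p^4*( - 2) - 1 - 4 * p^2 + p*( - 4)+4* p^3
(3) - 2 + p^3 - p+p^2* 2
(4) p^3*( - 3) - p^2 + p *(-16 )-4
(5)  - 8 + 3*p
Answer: 4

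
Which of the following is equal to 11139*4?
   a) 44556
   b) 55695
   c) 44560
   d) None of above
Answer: a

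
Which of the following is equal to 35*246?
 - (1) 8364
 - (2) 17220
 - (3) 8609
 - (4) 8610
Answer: 4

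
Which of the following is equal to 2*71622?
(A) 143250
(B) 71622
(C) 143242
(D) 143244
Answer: D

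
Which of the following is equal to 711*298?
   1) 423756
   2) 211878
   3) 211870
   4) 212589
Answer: 2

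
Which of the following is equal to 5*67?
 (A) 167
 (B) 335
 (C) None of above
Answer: B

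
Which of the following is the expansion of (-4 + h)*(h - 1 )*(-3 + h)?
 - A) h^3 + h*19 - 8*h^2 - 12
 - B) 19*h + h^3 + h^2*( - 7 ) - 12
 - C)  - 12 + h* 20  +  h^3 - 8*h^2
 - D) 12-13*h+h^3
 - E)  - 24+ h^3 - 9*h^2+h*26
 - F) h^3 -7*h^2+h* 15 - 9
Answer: A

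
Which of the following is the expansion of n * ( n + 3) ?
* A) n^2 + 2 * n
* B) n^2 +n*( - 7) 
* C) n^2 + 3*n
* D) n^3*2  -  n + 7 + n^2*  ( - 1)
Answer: C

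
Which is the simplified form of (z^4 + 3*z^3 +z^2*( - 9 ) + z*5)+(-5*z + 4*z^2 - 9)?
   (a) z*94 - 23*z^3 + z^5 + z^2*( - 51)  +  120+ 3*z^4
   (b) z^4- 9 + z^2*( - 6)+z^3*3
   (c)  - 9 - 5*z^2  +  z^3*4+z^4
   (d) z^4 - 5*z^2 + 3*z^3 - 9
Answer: d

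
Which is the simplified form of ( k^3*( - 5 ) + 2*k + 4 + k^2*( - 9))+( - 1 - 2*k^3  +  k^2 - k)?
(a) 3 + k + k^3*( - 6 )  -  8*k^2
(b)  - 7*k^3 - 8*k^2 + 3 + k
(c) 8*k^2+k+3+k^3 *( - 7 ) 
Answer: b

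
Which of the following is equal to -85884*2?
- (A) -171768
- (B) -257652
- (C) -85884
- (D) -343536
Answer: A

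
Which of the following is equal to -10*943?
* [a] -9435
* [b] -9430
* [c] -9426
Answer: b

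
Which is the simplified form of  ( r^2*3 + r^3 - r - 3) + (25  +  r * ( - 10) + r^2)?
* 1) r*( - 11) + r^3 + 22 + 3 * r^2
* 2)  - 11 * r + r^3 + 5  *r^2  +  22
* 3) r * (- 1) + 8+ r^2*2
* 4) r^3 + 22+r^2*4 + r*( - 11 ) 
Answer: 4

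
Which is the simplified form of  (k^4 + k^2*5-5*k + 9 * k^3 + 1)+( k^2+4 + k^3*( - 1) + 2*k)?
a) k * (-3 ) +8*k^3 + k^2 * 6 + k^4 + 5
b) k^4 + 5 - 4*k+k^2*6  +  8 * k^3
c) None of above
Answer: a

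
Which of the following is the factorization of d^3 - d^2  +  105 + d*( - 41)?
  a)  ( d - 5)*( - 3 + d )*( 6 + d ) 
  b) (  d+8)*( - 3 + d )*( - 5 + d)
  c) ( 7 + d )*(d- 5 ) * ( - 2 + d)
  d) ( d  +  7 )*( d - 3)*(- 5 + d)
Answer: d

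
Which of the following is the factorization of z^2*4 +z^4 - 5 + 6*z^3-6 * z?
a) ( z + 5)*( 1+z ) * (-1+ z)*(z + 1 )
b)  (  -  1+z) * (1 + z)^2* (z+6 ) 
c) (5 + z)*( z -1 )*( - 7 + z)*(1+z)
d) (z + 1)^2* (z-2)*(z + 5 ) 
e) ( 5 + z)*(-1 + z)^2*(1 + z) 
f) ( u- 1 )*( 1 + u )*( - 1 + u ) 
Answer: a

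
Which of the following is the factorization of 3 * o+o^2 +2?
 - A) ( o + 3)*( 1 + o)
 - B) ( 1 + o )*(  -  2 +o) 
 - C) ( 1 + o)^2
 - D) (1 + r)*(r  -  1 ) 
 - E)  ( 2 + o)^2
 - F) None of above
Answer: F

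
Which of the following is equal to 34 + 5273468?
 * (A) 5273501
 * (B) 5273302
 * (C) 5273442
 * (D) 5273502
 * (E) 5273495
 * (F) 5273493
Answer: D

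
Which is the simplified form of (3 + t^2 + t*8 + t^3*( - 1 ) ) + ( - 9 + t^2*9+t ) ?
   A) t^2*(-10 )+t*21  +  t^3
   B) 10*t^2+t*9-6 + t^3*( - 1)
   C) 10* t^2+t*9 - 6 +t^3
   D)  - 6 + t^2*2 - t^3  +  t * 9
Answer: B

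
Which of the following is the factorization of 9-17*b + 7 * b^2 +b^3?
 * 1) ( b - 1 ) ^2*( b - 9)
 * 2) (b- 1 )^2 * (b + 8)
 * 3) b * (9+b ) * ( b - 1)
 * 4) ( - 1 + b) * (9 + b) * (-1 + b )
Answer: 4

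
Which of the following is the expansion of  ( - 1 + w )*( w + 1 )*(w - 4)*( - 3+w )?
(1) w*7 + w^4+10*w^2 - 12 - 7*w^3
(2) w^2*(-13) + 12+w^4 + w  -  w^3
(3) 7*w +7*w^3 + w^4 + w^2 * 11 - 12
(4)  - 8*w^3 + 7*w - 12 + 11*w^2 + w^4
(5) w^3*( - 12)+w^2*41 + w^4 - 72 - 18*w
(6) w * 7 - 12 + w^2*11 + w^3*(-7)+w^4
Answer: 6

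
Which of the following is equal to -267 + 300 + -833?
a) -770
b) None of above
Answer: b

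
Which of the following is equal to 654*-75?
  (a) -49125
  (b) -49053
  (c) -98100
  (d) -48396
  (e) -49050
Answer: e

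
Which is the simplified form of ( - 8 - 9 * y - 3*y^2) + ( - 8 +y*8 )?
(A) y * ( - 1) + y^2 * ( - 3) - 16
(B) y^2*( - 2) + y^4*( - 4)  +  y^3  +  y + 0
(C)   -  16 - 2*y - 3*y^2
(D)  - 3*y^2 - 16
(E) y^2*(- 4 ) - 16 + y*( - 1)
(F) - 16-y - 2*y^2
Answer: A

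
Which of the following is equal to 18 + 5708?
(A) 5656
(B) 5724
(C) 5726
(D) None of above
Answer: C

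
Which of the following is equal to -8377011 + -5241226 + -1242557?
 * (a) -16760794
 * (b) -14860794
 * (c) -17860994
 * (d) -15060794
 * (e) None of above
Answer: b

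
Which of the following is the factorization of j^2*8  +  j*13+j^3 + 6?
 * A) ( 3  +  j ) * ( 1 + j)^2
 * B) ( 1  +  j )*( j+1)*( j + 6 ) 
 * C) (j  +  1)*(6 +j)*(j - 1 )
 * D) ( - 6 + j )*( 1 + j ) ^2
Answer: B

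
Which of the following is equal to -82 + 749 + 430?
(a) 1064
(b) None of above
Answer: b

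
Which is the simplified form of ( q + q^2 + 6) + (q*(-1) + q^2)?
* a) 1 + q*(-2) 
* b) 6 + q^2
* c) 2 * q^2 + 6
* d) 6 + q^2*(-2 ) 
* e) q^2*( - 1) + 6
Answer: c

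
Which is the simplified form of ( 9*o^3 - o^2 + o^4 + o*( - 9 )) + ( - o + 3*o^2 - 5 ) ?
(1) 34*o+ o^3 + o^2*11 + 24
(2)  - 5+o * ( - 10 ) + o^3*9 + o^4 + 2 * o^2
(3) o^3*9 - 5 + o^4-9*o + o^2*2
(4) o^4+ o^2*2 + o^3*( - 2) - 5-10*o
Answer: 2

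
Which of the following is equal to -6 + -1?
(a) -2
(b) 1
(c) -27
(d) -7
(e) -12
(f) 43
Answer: d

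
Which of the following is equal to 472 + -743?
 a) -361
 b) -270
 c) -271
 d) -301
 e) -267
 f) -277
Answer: c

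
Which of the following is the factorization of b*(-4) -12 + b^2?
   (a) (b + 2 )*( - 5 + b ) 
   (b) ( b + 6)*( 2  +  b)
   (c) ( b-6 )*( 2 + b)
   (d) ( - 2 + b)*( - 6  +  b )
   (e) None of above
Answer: c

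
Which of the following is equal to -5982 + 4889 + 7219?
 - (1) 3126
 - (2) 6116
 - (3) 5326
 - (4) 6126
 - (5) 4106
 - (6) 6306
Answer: 4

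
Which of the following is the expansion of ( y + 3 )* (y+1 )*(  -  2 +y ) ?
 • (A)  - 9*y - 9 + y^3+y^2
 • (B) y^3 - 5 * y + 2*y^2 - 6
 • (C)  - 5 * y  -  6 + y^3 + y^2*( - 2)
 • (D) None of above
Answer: B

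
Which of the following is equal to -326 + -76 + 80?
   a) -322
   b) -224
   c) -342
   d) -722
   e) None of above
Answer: a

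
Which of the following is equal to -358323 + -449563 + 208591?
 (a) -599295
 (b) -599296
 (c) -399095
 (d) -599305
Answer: a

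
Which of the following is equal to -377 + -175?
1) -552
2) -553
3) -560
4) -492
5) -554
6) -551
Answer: 1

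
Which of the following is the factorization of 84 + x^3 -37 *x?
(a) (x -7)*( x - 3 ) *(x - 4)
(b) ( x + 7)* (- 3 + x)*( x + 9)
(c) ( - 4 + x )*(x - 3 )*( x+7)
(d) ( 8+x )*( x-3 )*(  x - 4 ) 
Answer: c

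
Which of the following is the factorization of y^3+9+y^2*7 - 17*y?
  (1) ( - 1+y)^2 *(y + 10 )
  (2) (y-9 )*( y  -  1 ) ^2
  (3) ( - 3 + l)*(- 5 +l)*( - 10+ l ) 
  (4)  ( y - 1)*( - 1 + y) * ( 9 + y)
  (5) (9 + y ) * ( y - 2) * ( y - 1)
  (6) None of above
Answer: 4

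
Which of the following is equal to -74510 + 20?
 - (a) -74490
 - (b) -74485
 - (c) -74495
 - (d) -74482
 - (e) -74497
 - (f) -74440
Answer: a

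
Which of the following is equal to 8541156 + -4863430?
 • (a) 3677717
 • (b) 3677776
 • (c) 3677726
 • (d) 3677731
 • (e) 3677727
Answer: c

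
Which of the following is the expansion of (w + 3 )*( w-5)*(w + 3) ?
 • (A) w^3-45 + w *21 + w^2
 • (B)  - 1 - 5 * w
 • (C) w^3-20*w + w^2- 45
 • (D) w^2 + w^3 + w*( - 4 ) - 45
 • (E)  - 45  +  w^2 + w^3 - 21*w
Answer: E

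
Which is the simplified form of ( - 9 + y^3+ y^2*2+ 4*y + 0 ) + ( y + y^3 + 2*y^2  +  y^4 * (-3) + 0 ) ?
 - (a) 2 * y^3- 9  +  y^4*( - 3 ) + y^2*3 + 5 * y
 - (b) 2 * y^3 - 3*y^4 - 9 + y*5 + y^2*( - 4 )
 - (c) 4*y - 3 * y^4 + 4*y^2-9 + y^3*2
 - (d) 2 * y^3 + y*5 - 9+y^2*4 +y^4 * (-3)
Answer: d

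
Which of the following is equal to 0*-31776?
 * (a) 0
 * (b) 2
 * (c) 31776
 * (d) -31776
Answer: a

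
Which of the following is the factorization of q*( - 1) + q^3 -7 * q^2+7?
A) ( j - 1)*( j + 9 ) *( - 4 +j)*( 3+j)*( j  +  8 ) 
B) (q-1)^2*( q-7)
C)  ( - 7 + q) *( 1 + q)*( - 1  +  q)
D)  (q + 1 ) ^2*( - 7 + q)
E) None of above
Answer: C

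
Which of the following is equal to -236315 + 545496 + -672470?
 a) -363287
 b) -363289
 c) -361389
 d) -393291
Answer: b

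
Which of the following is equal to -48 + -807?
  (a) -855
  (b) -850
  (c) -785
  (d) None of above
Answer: a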